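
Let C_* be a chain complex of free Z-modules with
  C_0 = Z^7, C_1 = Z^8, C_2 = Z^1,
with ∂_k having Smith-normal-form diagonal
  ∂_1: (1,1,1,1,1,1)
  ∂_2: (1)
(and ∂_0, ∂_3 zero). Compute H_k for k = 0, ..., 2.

H_0: b_0 = 7 − 0 − 6 = 1; torsion from ∂_1 factors > 1: none. So H_0 = Z.
H_1: b_1 = 8 − 6 − 1 = 1; torsion from ∂_2 factors > 1: none. So H_1 = Z.
H_2: b_2 = 1 − 1 − 0 = 0; torsion from ∂_3 factors > 1: none. So H_2 = 0.

H_0 = Z,  H_1 = Z,  H_2 = 0.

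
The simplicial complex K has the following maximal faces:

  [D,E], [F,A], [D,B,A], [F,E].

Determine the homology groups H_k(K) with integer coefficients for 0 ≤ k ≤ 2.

H_0 = Z,  H_1 = Z,  H_2 = 0.

Fix the vertex order A < B < D < E < F and write every simplex with vertices in increasing order. Then dim K = 2 and the simplices of K are:

  0-simplices (5): A, B, D, E, F
  1-simplices (6): AB, AD, AF, BD, DE, EF
  2-simplices (1): ABD

giving chain groups C_0 ≅ Z^5, C_1 ≅ Z^6, C_2 ≅ Z^1.

∂_1: C_1 → C_0 sends each edge [p,q] (with p < q) to q − p.
As a 5×6 matrix over Z this has rank 4, with invariant factors (1,1,1,1).

The boundary map ∂_2: C_2 → C_1 maps a triangle to the signed sum of its edges. For instance
  ∂ABD = BD − AD + AB.
The resulting 6×1 matrix has rank 1, and its Smith normal form has invariant factors (1).

Now H_k = ker ∂_k / im ∂_{k+1}, so:

  H_0: rank C_0 − rank ∂_1 = 5 − 4 = 1, and the invariant factors of ∂_1 are all 1, so H_0 ≅ Z.
  H_1: rank ker ∂_1 − rank ∂_2 = (6 − 4) − 1 = 1, and the invariant factors of ∂_2 are all 1, so H_1 ≅ Z.
  H_2: rank ker ∂_2 − rank ∂_3 = (1 − 1) − 0 = 0, and there is no ∂_3, so H_2 ≅ 0.

As a check, the Euler characteristic is 5 − 6 + 1 = 0, which agrees with 1 − 1 + 0 = 0.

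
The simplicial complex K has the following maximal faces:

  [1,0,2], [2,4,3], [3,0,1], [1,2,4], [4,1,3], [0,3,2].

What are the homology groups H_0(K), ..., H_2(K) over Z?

Order the vertices as 0 < 1 < 2 < 3 < 4. Listing each simplex with vertices in this order, K has dimension 2 with simplices:

  0-simplices (5): [0], [1], [2], [3], [4]
  1-simplices (9): [0,1], [0,2], [0,3], [1,2], [1,3], [1,4], [2,3], [2,4], [3,4]
  2-simplices (6): [0,1,2], [0,1,3], [0,2,3], [1,2,4], [1,3,4], [2,3,4]

giving chain groups C_0 ≅ Z^5, C_1 ≅ Z^9, C_2 ≅ Z^6.

∂_1: C_1 → C_0 sends each edge [p,q] (with p < q) to q − p. For instance
  ∂[1,2] = [2] − [1].
The resulting 5×9 matrix has rank 4, and its Smith normal form has invariant factors (1,1,1,1).

Boundary ∂_2: C_2 → C_1 acts by ∂[p,q,r] = [q,r] − [p,r] + [p,q]. For instance
  ∂[0,2,3] = [2,3] − [0,3] + [0,2],
  ∂[1,2,4] = [2,4] − [1,4] + [1,2].
The resulting 9×6 matrix has rank 5, and its Smith normal form has invariant factors (1,1,1,1,1).

From H_k ≅ ker(∂_k) / im(∂_{k+1}) we obtain:

  H_0: rank C_0 − rank ∂_1 = 5 − 4 = 1, and the invariant factors of ∂_1 are all 1, so H_0 = Z.
  H_1: rank ker ∂_1 − rank ∂_2 = (9 − 4) − 5 = 0, and the invariant factors of ∂_2 are all 1, so H_1 = 0.
  H_2: rank ker ∂_2 − rank ∂_3 = (6 − 5) − 0 = 1, and there is no ∂_3, so H_2 = Z.

(K is a triangulation of the 2-sphere S^2.)

H_0 = Z,  H_1 = 0,  H_2 = Z.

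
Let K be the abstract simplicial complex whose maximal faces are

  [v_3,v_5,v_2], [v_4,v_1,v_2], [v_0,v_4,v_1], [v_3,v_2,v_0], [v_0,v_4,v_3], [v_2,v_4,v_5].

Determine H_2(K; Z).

Fix the vertex order v_0 < v_1 < v_2 < v_3 < v_4 < v_5 and write every simplex with vertices in increasing order. Then dim K = 2 and the simplices of K are:

  0-simplices (6): [v_0], [v_1], [v_2], [v_3], [v_4], [v_5]
  1-simplices (12): [v_0,v_1], [v_0,v_2], [v_0,v_3], [v_0,v_4], [v_1,v_2], [v_1,v_4], [v_2,v_3], [v_2,v_4], [v_2,v_5], [v_3,v_4], [v_3,v_5], [v_4,v_5]
  2-simplices (6): [v_0,v_1,v_4], [v_0,v_2,v_3], [v_0,v_3,v_4], [v_1,v_2,v_4], [v_2,v_3,v_5], [v_2,v_4,v_5]

so the chain groups are C_0 ≅ Z^6, C_1 ≅ Z^12, C_2 ≅ Z^6.

Boundary ∂_1: C_1 → C_0 maps an edge to its endpoints' difference, ∂[p,q] = q − p. For instance
  ∂[v_3,v_5] = [v_5] − [v_3].
The resulting 6×12 matrix has rank 5, and its Smith normal form has invariant factors (1,1,1,1,1).

The boundary map ∂_2: C_2 → C_1 maps a triangle to the signed sum of its edges. For instance
  ∂[v_2,v_3,v_5] = [v_3,v_5] − [v_2,v_5] + [v_2,v_3],
  ∂[v_2,v_4,v_5] = [v_4,v_5] − [v_2,v_5] + [v_2,v_4].
As a 12×6 matrix over Z this has rank 6, with invariant factors (1,1,1,1,1,1).

Computing H_k = (kernel of ∂_k) / (image of ∂_{k+1}):

  H_2: rank ker ∂_2 − rank ∂_3 = (6 − 6) − 0 = 0, and there is no ∂_3, so H_2 = 0.

(K is a triangulation of the cylinder S^1 x I.)

H_2 ≅ 0.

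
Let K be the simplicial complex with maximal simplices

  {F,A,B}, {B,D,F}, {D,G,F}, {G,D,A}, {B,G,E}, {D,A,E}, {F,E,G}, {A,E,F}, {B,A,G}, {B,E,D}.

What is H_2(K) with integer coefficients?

We work with the vertex ordering A < B < D < E < F < G. The simplices of K, each written with vertices in increasing order, are:

  0-simplices (6): A, B, D, E, F, G
  1-simplices (15): AB, AD, AE, AF, AG, BD, BE, BF, BG, DE, DF, DG, EF, EG, FG
  2-simplices (10): ABF, ABG, ADE, ADG, AEF, BDE, BDF, BEG, DFG, EFG

giving chain groups C_0 ≅ Z^6, C_1 ≅ Z^15, C_2 ≅ Z^10.

Boundary ∂_1: C_1 → C_0 maps an edge to its endpoints' difference, ∂[p,q] = q − p. For instance
  ∂AE = E − A.
As a 6×15 matrix over Z this has rank 5, with invariant factors (1,1,1,1,1).

∂_2: C_2 → C_1 acts by ∂[p,q,r] = [q,r] − [p,r] + [p,q]. For instance
  ∂DFG = FG − DG + DF,
  ∂ABF = BF − AF + AB.
This gives a 15×10 integer matrix of rank 10; reducing to Smith normal form yields diagonal entries (1,1,1,1,1,1,1,1,1,2).

Reading off H_k = ker ∂_k / im ∂_{k+1}:

  H_2: rank ker ∂_2 − rank ∂_3 = (10 − 10) − 0 = 0, and there is no ∂_3, so H_2 = 0.

(K is a triangulation of the real projective plane RP^2.)

H_2 ≅ 0.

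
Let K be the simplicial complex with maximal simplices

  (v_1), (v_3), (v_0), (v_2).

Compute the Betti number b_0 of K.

Order the vertices as v_0 < v_1 < v_2 < v_3. Listing each simplex with vertices in this order, K has dimension 0 with simplices:

  0-simplices (4): [v_0], [v_1], [v_2], [v_3]

Hence C_0 ≅ Z^4.

Reading off H_k = ker ∂_k / im ∂_{k+1}:

  H_0: rank C_0 − rank ∂_1 = 4 − 0 = 4, and there is no ∂_1, so H_0 ≅ Z^4.

Hence the Betti numbers are b_0 = 4.

b_0 = 4.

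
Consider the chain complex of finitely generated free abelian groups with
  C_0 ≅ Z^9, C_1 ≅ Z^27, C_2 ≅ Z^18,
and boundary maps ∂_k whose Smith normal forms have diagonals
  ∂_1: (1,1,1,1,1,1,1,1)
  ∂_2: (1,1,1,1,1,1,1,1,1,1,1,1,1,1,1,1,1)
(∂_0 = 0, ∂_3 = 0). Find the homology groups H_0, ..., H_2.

H_0: b_0 = 9 − 0 − 8 = 1; torsion from ∂_1 factors > 1: none. So H_0 ≅ Z.
H_1: b_1 = 27 − 8 − 17 = 2; torsion from ∂_2 factors > 1: none. So H_1 ≅ Z^2.
H_2: b_2 = 18 − 17 − 0 = 1; torsion from ∂_3 factors > 1: none. So H_2 ≅ Z.

H_0 ≅ Z,  H_1 ≅ Z^2,  H_2 ≅ Z.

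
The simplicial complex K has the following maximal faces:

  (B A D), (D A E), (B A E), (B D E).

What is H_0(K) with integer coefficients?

H_0 ≅ Z.

K has 4 vertices, 6 edges, 4 triangles.
rank ∂_0 = 0, rank ∂_1 = 3 ⇒ b_0 = 4 − 0 − 3 = 1; all invariant factors of ∂_1 are 1 so no torsion. So H_0 = Z.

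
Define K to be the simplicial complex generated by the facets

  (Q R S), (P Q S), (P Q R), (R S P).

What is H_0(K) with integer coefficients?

H_0 ≅ Z.

Take the total order P < Q < R < S on the vertex set. Then K (dimension 2) consists of the simplices:

  0-simplices (4): P, Q, R, S
  1-simplices (6): PQ, PR, PS, QR, QS, RS
  2-simplices (4): PQR, PQS, PRS, QRS

Hence C_0 ≅ Z^4, C_1 ≅ Z^6, C_2 ≅ Z^4.

The boundary map ∂_1: C_1 → C_0 sends each edge [p,q] (with p < q) to q − p.
The resulting 4×6 matrix has rank 3, and its Smith normal form has invariant factors (1,1,1).

The boundary map ∂_2: C_2 → C_1 acts by ∂[p,q,r] = [q,r] − [p,r] + [p,q]. For instance
  ∂QRS = RS − QS + QR,
  ∂PQS = QS − PS + PQ.
As a 6×4 matrix over Z this has rank 3, with invariant factors (1,1,1).

Now H_k = ker ∂_k / im ∂_{k+1}, so:

  H_0: rank C_0 − rank ∂_1 = 4 − 3 = 1, and the invariant factors of ∂_1 are all 1, so H_0 ≅ Z.

(K is a triangulation of the 2-sphere S^2.)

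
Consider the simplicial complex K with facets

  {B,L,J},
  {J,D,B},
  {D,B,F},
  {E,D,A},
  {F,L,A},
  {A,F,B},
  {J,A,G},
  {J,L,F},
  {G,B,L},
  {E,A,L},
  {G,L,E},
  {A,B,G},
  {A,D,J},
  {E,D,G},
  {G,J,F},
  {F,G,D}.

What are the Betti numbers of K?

We work with the vertex ordering A < B < D < E < F < G < J < L. The simplices of K, each written with vertices in increasing order, are:

  0-simplices (8): A, B, D, E, F, G, J, L
  1-simplices (24): AB, AD, AE, AF, AG, AJ, AL, BD, BF, BG, BJ, BL, DE, DF, DG, DJ, EG, EL, FG, FJ, FL, GJ, GL, JL
  2-simplices (16): ABF, ABG, ADE, ADJ, AEL, AFL, AGJ, BDF, BDJ, BGL, BJL, DEG, DFG, EGL, FGJ, FJL

Hence C_0 ≅ Z^8, C_1 ≅ Z^24, C_2 ≅ Z^16.

∂_1: C_1 → C_0 sends each edge [p,q] (with p < q) to q − p. For instance
  ∂FL = L − F.
As a 8×24 matrix over Z this has rank 7, with invariant factors (1,1,1,1,1,1,1).

The boundary map ∂_2: C_2 → C_1 acts by ∂[p,q,r] = [q,r] − [p,r] + [p,q]. For instance
  ∂DFG = FG − DG + DF,
  ∂EGL = GL − EL + EG.
This gives a 24×16 integer matrix of rank 15; reducing to Smith normal form yields diagonal entries (1,1,1,1,1,1,1,1,1,1,1,1,1,1,1).

From H_k ≅ ker(∂_k) / im(∂_{k+1}) we obtain:

  H_0: rank C_0 − rank ∂_1 = 8 − 7 = 1, and the invariant factors of ∂_1 are all 1, so H_0 ≅ Z.
  H_1: rank ker ∂_1 − rank ∂_2 = (24 − 7) − 15 = 2, and the invariant factors of ∂_2 are all 1, so H_1 ≅ Z^2.
  H_2: rank ker ∂_2 − rank ∂_3 = (16 − 15) − 0 = 1, and there is no ∂_3, so H_2 ≅ Z.

As a check, the Euler characteristic is 8 − 24 + 16 = 0, which agrees with 1 − 2 + 1 = 0.

Hence the Betti numbers are b_0 = 1, b_1 = 2, b_2 = 1.

b_0 = 1, b_1 = 2, b_2 = 1.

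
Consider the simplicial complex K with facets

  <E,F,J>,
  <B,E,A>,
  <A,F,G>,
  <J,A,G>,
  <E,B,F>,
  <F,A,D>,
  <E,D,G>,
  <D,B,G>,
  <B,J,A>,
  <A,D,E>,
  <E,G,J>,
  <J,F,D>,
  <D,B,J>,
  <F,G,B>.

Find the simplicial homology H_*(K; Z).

H_0 ≅ Z,  H_1 ≅ Z^2,  H_2 ≅ Z.

Fix the vertex order A < B < D < E < F < G < J and write every simplex with vertices in increasing order. Then dim K = 2 and the simplices of K are:

  0-simplices (7): A, B, D, E, F, G, J
  1-simplices (21): AB, AD, AE, AF, AG, AJ, BD, BE, BF, BG, BJ, DE, DF, DG, DJ, EF, EG, EJ, FG, FJ, GJ
  2-simplices (14): ABE, ABJ, ADE, ADF, AFG, AGJ, BDG, BDJ, BEF, BFG, DEG, DFJ, EFJ, EGJ

giving chain groups C_0 ≅ Z^7, C_1 ≅ Z^21, C_2 ≅ Z^14.

∂_1: C_1 → C_0 sends each edge [p,q] (with p < q) to q − p. For instance
  ∂BG = G − B.
The 7×21 boundary matrix has rank 6 and Smith normal form diag(1,1,1,1,1,1).

Boundary ∂_2: C_2 → C_1 acts by ∂[p,q,r] = [q,r] − [p,r] + [p,q]. For instance
  ∂ABJ = BJ − AJ + AB,
  ∂DFJ = FJ − DJ + DF.
This gives a 21×14 integer matrix of rank 13; reducing to Smith normal form yields diagonal entries (1,1,1,1,1,1,1,1,1,1,1,1,1).

Reading off H_k = ker ∂_k / im ∂_{k+1}:

  H_0: rank C_0 − rank ∂_1 = 7 − 6 = 1, and the invariant factors of ∂_1 are all 1, so H_0 = Z.
  H_1: rank ker ∂_1 − rank ∂_2 = (21 − 6) − 13 = 2, and the invariant factors of ∂_2 are all 1, so H_1 = Z^2.
  H_2: rank ker ∂_2 − rank ∂_3 = (14 − 13) − 0 = 1, and there is no ∂_3, so H_2 = Z.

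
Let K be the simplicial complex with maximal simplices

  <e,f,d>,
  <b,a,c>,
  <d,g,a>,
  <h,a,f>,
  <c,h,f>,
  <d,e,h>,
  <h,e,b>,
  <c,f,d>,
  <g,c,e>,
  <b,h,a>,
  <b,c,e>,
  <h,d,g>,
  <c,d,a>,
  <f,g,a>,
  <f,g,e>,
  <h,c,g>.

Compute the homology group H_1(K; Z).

H_1 = Z^2.

K has 8 vertices, 24 edges, 16 triangles.
rank ∂_1 = 7, rank ∂_2 = 15 ⇒ b_1 = 24 − 7 − 15 = 2; all invariant factors of ∂_2 are 1 so no torsion. So H_1 ≅ Z^2.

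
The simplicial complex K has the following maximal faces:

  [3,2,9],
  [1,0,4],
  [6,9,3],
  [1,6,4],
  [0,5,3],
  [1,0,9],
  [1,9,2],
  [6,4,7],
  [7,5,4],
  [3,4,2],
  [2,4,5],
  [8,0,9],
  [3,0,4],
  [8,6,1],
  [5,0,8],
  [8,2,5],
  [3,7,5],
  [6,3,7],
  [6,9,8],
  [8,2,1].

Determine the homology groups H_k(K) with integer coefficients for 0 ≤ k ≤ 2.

H_0 ≅ Z,  H_1 ≅ Z ⊕ Z/2,  H_2 = 0.

We work with the vertex ordering 0 < 1 < 2 < 3 < 4 < 5 < 6 < 7 < 8 < 9. The simplices of K, each written with vertices in increasing order, are:

  0-simplices (10): [0], [1], [2], [3], [4], [5], [6], [7], [8], [9]
  1-simplices (30): (30 of them)
  2-simplices (20): (20 of them)

so the chain groups are C_0 ≅ Z^10, C_1 ≅ Z^30, C_2 ≅ Z^20.

The boundary map ∂_1: C_1 → C_0 maps an edge to its endpoints' difference, ∂[p,q] = q − p. For instance
  ∂[3,6] = [6] − [3].
As a 10×30 matrix over Z this has rank 9, with invariant factors (1,1,1,1,1,1,1,1,1).

∂_2: C_2 → C_1 sends each 2-simplex [p,q,r] to [q,r] − [p,r] + [p,q]. For instance
  ∂[4,5,7] = [5,7] − [4,7] + [4,5],
  ∂[0,8,9] = [8,9] − [0,9] + [0,8].
The 30×20 boundary matrix has rank 20 and Smith normal form diag(1,1,1,1,1,1,1,1,1,1,1,1,1,1,1,1,1,1,1,2).

Now H_k = ker ∂_k / im ∂_{k+1}, so:

  H_0: rank C_0 − rank ∂_1 = 10 − 9 = 1, and the invariant factors of ∂_1 are all 1, so H_0 = Z.
  H_1: rank ker ∂_1 − rank ∂_2 = (30 − 9) − 20 = 1, and ∂_2 has invariant factor 2 > 1, so H_1 = Z ⊕ Z/2.
  H_2: rank ker ∂_2 − rank ∂_3 = (20 − 20) − 0 = 0, and there is no ∂_3, so H_2 = 0.

As a check, the Euler characteristic is 10 − 30 + 20 = 0, which agrees with 1 − 1 + 0 = 0.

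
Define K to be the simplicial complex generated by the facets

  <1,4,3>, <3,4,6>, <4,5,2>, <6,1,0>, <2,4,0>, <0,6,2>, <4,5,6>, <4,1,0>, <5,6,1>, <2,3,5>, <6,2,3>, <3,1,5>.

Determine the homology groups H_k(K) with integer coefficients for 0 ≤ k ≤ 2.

Order the vertices as 0 < 1 < 2 < 3 < 4 < 5 < 6. Listing each simplex with vertices in this order, K has dimension 2 with simplices:

  0-simplices (7): [0], [1], [2], [3], [4], [5], [6]
  1-simplices (18): [0,1], [0,2], [0,4], [0,6], [1,3], [1,4], [1,5], [1,6], [2,3], [2,4], [2,5], [2,6], [3,4], [3,5], [3,6], [4,5], [4,6], [5,6]
  2-simplices (12): [0,1,4], [0,1,6], [0,2,4], [0,2,6], [1,3,4], [1,3,5], [1,5,6], [2,3,5], [2,3,6], [2,4,5], [3,4,6], [4,5,6]

Hence C_0 ≅ Z^7, C_1 ≅ Z^18, C_2 ≅ Z^12.

∂_1: C_1 → C_0 sends each edge [p,q] (with p < q) to q − p. For instance
  ∂[1,5] = [5] − [1].
The 7×18 boundary matrix has rank 6 and Smith normal form diag(1,1,1,1,1,1).

∂_2: C_2 → C_1 acts by ∂[p,q,r] = [q,r] − [p,r] + [p,q]. For instance
  ∂[0,1,4] = [1,4] − [0,4] + [0,1],
  ∂[2,3,6] = [3,6] − [2,6] + [2,3].
This gives a 18×12 integer matrix of rank 12; reducing to Smith normal form yields diagonal entries (1,1,1,1,1,1,1,1,1,1,1,2).

Reading off H_k = ker ∂_k / im ∂_{k+1}:

  H_0: rank C_0 − rank ∂_1 = 7 − 6 = 1, and the invariant factors of ∂_1 are all 1, so H_0 = Z.
  H_1: rank ker ∂_1 − rank ∂_2 = (18 − 6) − 12 = 0, and ∂_2 has invariant factor 2 > 1, so H_1 = Z/2.
  H_2: rank ker ∂_2 − rank ∂_3 = (12 − 12) − 0 = 0, and there is no ∂_3, so H_2 = 0.

(K is a triangulation of the real projective plane RP^2.)

H_0 ≅ Z,  H_1 ≅ Z/2,  H_2 = 0.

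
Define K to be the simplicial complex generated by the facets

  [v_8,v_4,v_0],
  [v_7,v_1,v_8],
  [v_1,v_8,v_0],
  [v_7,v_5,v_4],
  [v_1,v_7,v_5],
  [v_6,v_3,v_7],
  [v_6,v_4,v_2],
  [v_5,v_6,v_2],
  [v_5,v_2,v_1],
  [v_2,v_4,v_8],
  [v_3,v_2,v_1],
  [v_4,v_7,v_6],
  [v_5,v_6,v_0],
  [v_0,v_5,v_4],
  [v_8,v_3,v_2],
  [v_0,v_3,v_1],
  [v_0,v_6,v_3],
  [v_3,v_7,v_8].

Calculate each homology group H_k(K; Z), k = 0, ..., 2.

Order the vertices as v_0 < v_1 < v_2 < v_3 < v_4 < v_5 < v_6 < v_7 < v_8. Listing each simplex with vertices in this order, K has dimension 2 with simplices:

  0-simplices (9): [v_0], [v_1], [v_2], [v_3], [v_4], [v_5], [v_6], [v_7], [v_8]
  1-simplices (27): (27 of them)
  2-simplices (18): (18 of them)

so the chain groups are C_0 ≅ Z^9, C_1 ≅ Z^27, C_2 ≅ Z^18.

Boundary ∂_1: C_1 → C_0 is given by ∂[p,q] = [q] − [p]. For instance
  ∂[v_3,v_6] = [v_6] − [v_3].
This gives a 9×27 integer matrix of rank 8; reducing to Smith normal form yields diagonal entries (1,1,1,1,1,1,1,1).

The boundary map ∂_2: C_2 → C_1 sends each 2-simplex [p,q,r] to [q,r] − [p,r] + [p,q]. For instance
  ∂[v_2,v_3,v_8] = [v_3,v_8] − [v_2,v_8] + [v_2,v_3],
  ∂[v_4,v_5,v_7] = [v_5,v_7] − [v_4,v_7] + [v_4,v_5].
The 27×18 boundary matrix has rank 18 and Smith normal form diag(1,1,1,1,1,1,1,1,1,1,1,1,1,1,1,1,1,2).

Now H_k = ker ∂_k / im ∂_{k+1}, so:

  H_0: rank C_0 − rank ∂_1 = 9 − 8 = 1, and the invariant factors of ∂_1 are all 1, so H_0 = Z.
  H_1: rank ker ∂_1 − rank ∂_2 = (27 − 8) − 18 = 1, and ∂_2 has invariant factor 2 > 1, so H_1 = Z ⊕ Z_2.
  H_2: rank ker ∂_2 − rank ∂_3 = (18 − 18) − 0 = 0, and there is no ∂_3, so H_2 = 0.

H_0 = Z,  H_1 = Z ⊕ Z_2,  H_2 = 0.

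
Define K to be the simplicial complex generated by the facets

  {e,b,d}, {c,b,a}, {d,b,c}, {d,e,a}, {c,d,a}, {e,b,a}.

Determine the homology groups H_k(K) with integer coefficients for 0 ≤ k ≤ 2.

K has 5 vertices, 9 edges, 6 triangles.
rank ∂_0 = 0, rank ∂_1 = 4 ⇒ b_0 = 5 − 0 − 4 = 1; all invariant factors of ∂_1 are 1 so no torsion. So H_0 = Z.
rank ∂_1 = 4, rank ∂_2 = 5 ⇒ b_1 = 9 − 4 − 5 = 0; all invariant factors of ∂_2 are 1 so no torsion. So H_1 = 0.
rank ∂_2 = 5, rank ∂_3 = 0 ⇒ b_2 = 6 − 5 − 0 = 1. So H_2 = Z.

H_0 ≅ Z,  H_1 = 0,  H_2 ≅ Z.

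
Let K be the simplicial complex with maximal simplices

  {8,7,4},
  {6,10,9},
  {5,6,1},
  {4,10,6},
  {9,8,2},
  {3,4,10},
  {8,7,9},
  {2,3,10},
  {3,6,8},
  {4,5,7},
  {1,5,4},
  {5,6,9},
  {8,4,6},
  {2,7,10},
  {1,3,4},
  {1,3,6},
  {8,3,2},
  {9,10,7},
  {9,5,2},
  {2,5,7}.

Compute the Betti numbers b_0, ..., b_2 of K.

b_0 = 1, b_1 = 1, b_2 = 0.

We work with the vertex ordering 1 < 2 < 3 < 4 < 5 < 6 < 7 < 8 < 9 < 10. The simplices of K, each written with vertices in increasing order, are:

  0-simplices (10): [1], [2], [3], [4], [5], [6], [7], [8], [9], [10]
  1-simplices (30): (30 of them)
  2-simplices (20): (20 of them)

Hence C_0 ≅ Z^10, C_1 ≅ Z^30, C_2 ≅ Z^20.

The boundary map ∂_1: C_1 → C_0 sends each edge [p,q] (with p < q) to q − p. For instance
  ∂[5,7] = [7] − [5].
This gives a 10×30 integer matrix of rank 9; reducing to Smith normal form yields diagonal entries (1,1,1,1,1,1,1,1,1).

The boundary map ∂_2: C_2 → C_1 acts by ∂[p,q,r] = [q,r] − [p,r] + [p,q]. For instance
  ∂[6,9,10] = [9,10] − [6,10] + [6,9],
  ∂[7,8,9] = [8,9] − [7,9] + [7,8].
This gives a 30×20 integer matrix of rank 20; reducing to Smith normal form yields diagonal entries (1,1,1,1,1,1,1,1,1,1,1,1,1,1,1,1,1,1,1,2).

Reading off H_k = ker ∂_k / im ∂_{k+1}:

  H_0: rank C_0 − rank ∂_1 = 10 − 9 = 1, and the invariant factors of ∂_1 are all 1, so H_0 = Z.
  H_1: rank ker ∂_1 − rank ∂_2 = (30 − 9) − 20 = 1, and ∂_2 has invariant factor 2 > 1, so H_1 = Z ⊕ Z/2.
  H_2: rank ker ∂_2 − rank ∂_3 = (20 − 20) − 0 = 0, and there is no ∂_3, so H_2 = 0.

As a check, the Euler characteristic is 10 − 30 + 20 = 0, which agrees with 1 − 1 + 0 = 0.

Hence the Betti numbers are b_0 = 1, b_1 = 1, b_2 = 0.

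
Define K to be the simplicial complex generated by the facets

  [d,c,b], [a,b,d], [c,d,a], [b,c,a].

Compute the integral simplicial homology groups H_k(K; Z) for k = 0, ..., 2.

Take the total order a < b < c < d on the vertex set. Then K (dimension 2) consists of the simplices:

  0-simplices (4): a, b, c, d
  1-simplices (6): ab, ac, ad, bc, bd, cd
  2-simplices (4): abc, abd, acd, bcd

giving chain groups C_0 ≅ Z^4, C_1 ≅ Z^6, C_2 ≅ Z^4.

∂_1: C_1 → C_0 sends each edge [p,q] (with p < q) to q − p. For instance
  ∂bd = d − b.
The 4×6 boundary matrix has rank 3 and Smith normal form diag(1,1,1).

Boundary ∂_2: C_2 → C_1 acts by ∂[p,q,r] = [q,r] − [p,r] + [p,q]. For instance
  ∂abc = bc − ac + ab,
  ∂bcd = cd − bd + bc.
This gives a 6×4 integer matrix of rank 3; reducing to Smith normal form yields diagonal entries (1,1,1).

Reading off H_k = ker ∂_k / im ∂_{k+1}:

  H_0: rank C_0 − rank ∂_1 = 4 − 3 = 1, and the invariant factors of ∂_1 are all 1, so H_0 = Z.
  H_1: rank ker ∂_1 − rank ∂_2 = (6 − 3) − 3 = 0, and the invariant factors of ∂_2 are all 1, so H_1 = 0.
  H_2: rank ker ∂_2 − rank ∂_3 = (4 − 3) − 0 = 1, and there is no ∂_3, so H_2 = Z.

(K is a triangulation of the 2-sphere S^2.)

H_0 ≅ Z,  H_1 = 0,  H_2 ≅ Z.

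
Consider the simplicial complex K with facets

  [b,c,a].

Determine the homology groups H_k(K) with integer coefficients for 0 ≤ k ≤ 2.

H_0 = Z,  H_1 = 0,  H_2 = 0.

We work with the vertex ordering a < b < c. The simplices of K, each written with vertices in increasing order, are:

  0-simplices (3): a, b, c
  1-simplices (3): ab, ac, bc
  2-simplices (1): abc

giving chain groups C_0 ≅ Z^3, C_1 ≅ Z^3, C_2 ≅ Z^1.

∂_1: C_1 → C_0 sends each edge [p,q] (with p < q) to q − p. For instance
  ∂bc = c − b.
The 3×3 boundary matrix has rank 2 and Smith normal form diag(1,1).

The boundary map ∂_2: C_2 → C_1 acts by ∂[p,q,r] = [q,r] − [p,r] + [p,q]. For instance
  ∂abc = bc − ac + ab.
As a 3×1 matrix over Z this has rank 1, with invariant factors (1).

Computing H_k = (kernel of ∂_k) / (image of ∂_{k+1}):

  H_0: rank C_0 − rank ∂_1 = 3 − 2 = 1, and the invariant factors of ∂_1 are all 1, so H_0 ≅ Z.
  H_1: rank ker ∂_1 − rank ∂_2 = (3 − 2) − 1 = 0, and the invariant factors of ∂_2 are all 1, so H_1 ≅ 0.
  H_2: rank ker ∂_2 − rank ∂_3 = (1 − 1) − 0 = 0, and there is no ∂_3, so H_2 ≅ 0.

As a check, the Euler characteristic is 3 − 3 + 1 = 1, which agrees with 1 − 0 + 0 = 1.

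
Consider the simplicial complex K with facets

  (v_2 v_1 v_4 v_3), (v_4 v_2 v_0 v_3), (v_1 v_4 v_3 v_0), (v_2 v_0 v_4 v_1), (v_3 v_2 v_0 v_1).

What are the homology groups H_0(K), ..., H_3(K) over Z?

Order the vertices as v_0 < v_1 < v_2 < v_3 < v_4. Listing each simplex with vertices in this order, K has dimension 3 with simplices:

  0-simplices (5): [v_0], [v_1], [v_2], [v_3], [v_4]
  1-simplices (10): [v_0,v_1], [v_0,v_2], [v_0,v_3], [v_0,v_4], [v_1,v_2], [v_1,v_3], [v_1,v_4], [v_2,v_3], [v_2,v_4], [v_3,v_4]
  2-simplices (10): [v_0,v_1,v_2], [v_0,v_1,v_3], [v_0,v_1,v_4], [v_0,v_2,v_3], [v_0,v_2,v_4], [v_0,v_3,v_4], [v_1,v_2,v_3], [v_1,v_2,v_4], [v_1,v_3,v_4], [v_2,v_3,v_4]
  3-simplices (5): [v_0,v_1,v_2,v_3], [v_0,v_1,v_2,v_4], [v_0,v_1,v_3,v_4], [v_0,v_2,v_3,v_4], [v_1,v_2,v_3,v_4]

Hence C_0 ≅ Z^5, C_1 ≅ Z^10, C_2 ≅ Z^10, C_3 ≅ Z^5.

∂_1: C_1 → C_0 maps an edge to its endpoints' difference, ∂[p,q] = q − p. For instance
  ∂[v_0,v_4] = [v_4] − [v_0].
The resulting 5×10 matrix has rank 4, and its Smith normal form has invariant factors (1,1,1,1).

The boundary map ∂_2: C_2 → C_1 maps a triangle to the signed sum of its edges. For instance
  ∂[v_2,v_3,v_4] = [v_3,v_4] − [v_2,v_4] + [v_2,v_3],
  ∂[v_0,v_2,v_4] = [v_2,v_4] − [v_0,v_4] + [v_0,v_2].
The resulting 10×10 matrix has rank 6, and its Smith normal form has invariant factors (1,1,1,1,1,1).

∂_3: C_3 → C_2 sends each 3-simplex σ to the alternating sum Σ_i (−1)^i (σ with its i-th vertex removed). For instance
  ∂[v_1,v_2,v_3,v_4] = [v_2,v_3,v_4] − [v_1,v_3,v_4] + [v_1,v_2,v_4] − [v_1,v_2,v_3],
  ∂[v_0,v_1,v_2,v_3] = [v_1,v_2,v_3] − [v_0,v_2,v_3] + [v_0,v_1,v_3] − [v_0,v_1,v_2].
The resulting 10×5 matrix has rank 4, and its Smith normal form has invariant factors (1,1,1,1).

Computing H_k = (kernel of ∂_k) / (image of ∂_{k+1}):

  H_0: rank C_0 − rank ∂_1 = 5 − 4 = 1, and the invariant factors of ∂_1 are all 1, so H_0 = Z.
  H_1: rank ker ∂_1 − rank ∂_2 = (10 − 4) − 6 = 0, and the invariant factors of ∂_2 are all 1, so H_1 = 0.
  H_2: rank ker ∂_2 − rank ∂_3 = (10 − 6) − 4 = 0, and the invariant factors of ∂_3 are all 1, so H_2 = 0.
  H_3: rank ker ∂_3 − rank ∂_4 = (5 − 4) − 0 = 1, and there is no ∂_4, so H_3 = Z.

H_0 ≅ Z,  H_1 = 0,  H_2 = 0,  H_3 ≅ Z.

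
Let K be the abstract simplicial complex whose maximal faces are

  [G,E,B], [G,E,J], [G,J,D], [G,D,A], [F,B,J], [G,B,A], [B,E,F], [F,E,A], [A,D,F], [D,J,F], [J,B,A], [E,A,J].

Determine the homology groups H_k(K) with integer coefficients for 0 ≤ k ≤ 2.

H_0 = Z,  H_1 = Z/2Z,  H_2 = 0.

Take the total order A < B < D < E < F < G < J on the vertex set. Then K (dimension 2) consists of the simplices:

  0-simplices (7): A, B, D, E, F, G, J
  1-simplices (18): AB, AD, AE, AF, AG, AJ, BE, BF, BG, BJ, DF, DG, DJ, EF, EG, EJ, FJ, GJ
  2-simplices (12): ABG, ABJ, ADF, ADG, AEF, AEJ, BEF, BEG, BFJ, DFJ, DGJ, EGJ

giving chain groups C_0 ≅ Z^7, C_1 ≅ Z^18, C_2 ≅ Z^12.

∂_1: C_1 → C_0 sends each edge [p,q] (with p < q) to q − p. For instance
  ∂BJ = J − B.
The resulting 7×18 matrix has rank 6, and its Smith normal form has invariant factors (1,1,1,1,1,1).

Boundary ∂_2: C_2 → C_1 maps a triangle to the signed sum of its edges. For instance
  ∂ADF = DF − AF + AD,
  ∂DGJ = GJ − DJ + DG.
The 18×12 boundary matrix has rank 12 and Smith normal form diag(1,1,1,1,1,1,1,1,1,1,1,2).

Reading off H_k = ker ∂_k / im ∂_{k+1}:

  H_0: rank C_0 − rank ∂_1 = 7 − 6 = 1, and the invariant factors of ∂_1 are all 1, so H_0 = Z.
  H_1: rank ker ∂_1 − rank ∂_2 = (18 − 6) − 12 = 0, and ∂_2 has invariant factor 2 > 1, so H_1 = Z/2Z.
  H_2: rank ker ∂_2 − rank ∂_3 = (12 − 12) − 0 = 0, and there is no ∂_3, so H_2 = 0.

As a check, the Euler characteristic is 7 − 18 + 12 = 1, which agrees with 1 − 0 + 0 = 1.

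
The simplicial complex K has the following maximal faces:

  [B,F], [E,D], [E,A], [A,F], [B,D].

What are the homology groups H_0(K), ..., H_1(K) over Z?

H_0 = Z,  H_1 = Z.

Fix the vertex order A < B < D < E < F and write every simplex with vertices in increasing order. Then dim K = 1 and the simplices of K are:

  0-simplices (5): A, B, D, E, F
  1-simplices (5): AE, AF, BD, BF, DE

giving chain groups C_0 ≅ Z^5, C_1 ≅ Z^5.

The boundary map ∂_1: C_1 → C_0 sends each edge [p,q] (with p < q) to q − p.
The resulting 5×5 matrix has rank 4, and its Smith normal form has invariant factors (1,1,1,1).

Now H_k = ker ∂_k / im ∂_{k+1}, so:

  H_0: rank C_0 − rank ∂_1 = 5 − 4 = 1, and the invariant factors of ∂_1 are all 1, so H_0 ≅ Z.
  H_1: rank ker ∂_1 − rank ∂_2 = (5 − 4) − 0 = 1, and there is no ∂_2, so H_1 ≅ Z.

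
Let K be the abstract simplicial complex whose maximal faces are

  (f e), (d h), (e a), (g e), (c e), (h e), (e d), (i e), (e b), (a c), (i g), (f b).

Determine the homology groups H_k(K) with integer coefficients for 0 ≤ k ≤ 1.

K has 9 vertices, 12 edges.
rank ∂_0 = 0, rank ∂_1 = 8 ⇒ b_0 = 9 − 0 − 8 = 1; all invariant factors of ∂_1 are 1 so no torsion. So H_0 = Z.
rank ∂_1 = 8, rank ∂_2 = 0 ⇒ b_1 = 12 − 8 − 0 = 4. So H_1 = Z^4.

H_0 ≅ Z,  H_1 ≅ Z^4.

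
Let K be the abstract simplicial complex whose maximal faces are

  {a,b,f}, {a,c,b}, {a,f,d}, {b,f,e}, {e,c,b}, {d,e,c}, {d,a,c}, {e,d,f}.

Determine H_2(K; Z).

We work with the vertex ordering a < b < c < d < e < f. The simplices of K, each written with vertices in increasing order, are:

  0-simplices (6): a, b, c, d, e, f
  1-simplices (12): ab, ac, ad, af, bc, be, bf, cd, ce, de, df, ef
  2-simplices (8): abc, abf, acd, adf, bce, bef, cde, def

Hence C_0 ≅ Z^6, C_1 ≅ Z^12, C_2 ≅ Z^8.

Boundary ∂_1: C_1 → C_0 maps an edge to its endpoints' difference, ∂[p,q] = q − p. For instance
  ∂ef = f − e.
The resulting 6×12 matrix has rank 5, and its Smith normal form has invariant factors (1,1,1,1,1).

The boundary map ∂_2: C_2 → C_1 sends each 2-simplex [p,q,r] to [q,r] − [p,r] + [p,q]. For instance
  ∂abc = bc − ac + ab,
  ∂def = ef − df + de.
The 12×8 boundary matrix has rank 7 and Smith normal form diag(1,1,1,1,1,1,1).

Now H_k = ker ∂_k / im ∂_{k+1}, so:

  H_2: rank ker ∂_2 − rank ∂_3 = (8 − 7) − 0 = 1, and there is no ∂_3, so H_2 ≅ Z.

(K is a triangulation of the 2-sphere S^2.)

H_2 = Z.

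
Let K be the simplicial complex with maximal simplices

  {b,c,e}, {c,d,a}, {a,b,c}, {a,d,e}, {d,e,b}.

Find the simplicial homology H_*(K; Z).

Order the vertices as a < b < c < d < e. Listing each simplex with vertices in this order, K has dimension 2 with simplices:

  0-simplices (5): a, b, c, d, e
  1-simplices (10): ab, ac, ad, ae, bc, bd, be, cd, ce, de
  2-simplices (5): abc, acd, ade, bce, bde

giving chain groups C_0 ≅ Z^5, C_1 ≅ Z^10, C_2 ≅ Z^5.

Boundary ∂_1: C_1 → C_0 maps an edge to its endpoints' difference, ∂[p,q] = q − p.
The 5×10 boundary matrix has rank 4 and Smith normal form diag(1,1,1,1).

Boundary ∂_2: C_2 → C_1 acts by ∂[p,q,r] = [q,r] − [p,r] + [p,q]. For instance
  ∂bce = ce − be + bc,
  ∂bde = de − be + bd.
The 10×5 boundary matrix has rank 5 and Smith normal form diag(1,1,1,1,1).

Now H_k = ker ∂_k / im ∂_{k+1}, so:

  H_0: rank C_0 − rank ∂_1 = 5 − 4 = 1, and the invariant factors of ∂_1 are all 1, so H_0 = Z.
  H_1: rank ker ∂_1 − rank ∂_2 = (10 − 4) − 5 = 1, and the invariant factors of ∂_2 are all 1, so H_1 = Z.
  H_2: rank ker ∂_2 − rank ∂_3 = (5 − 5) − 0 = 0, and there is no ∂_3, so H_2 = 0.

As a check, the Euler characteristic is 5 − 10 + 5 = 0, which agrees with 1 − 1 + 0 = 0.
(K is a triangulation of the Möbius band.)

H_0 = Z,  H_1 = Z,  H_2 = 0.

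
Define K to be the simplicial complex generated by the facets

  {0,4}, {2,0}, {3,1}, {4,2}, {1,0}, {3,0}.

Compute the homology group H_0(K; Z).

K has 5 vertices, 6 edges.
rank ∂_0 = 0, rank ∂_1 = 4 ⇒ b_0 = 5 − 0 − 4 = 1; all invariant factors of ∂_1 are 1 so no torsion. So H_0 = Z.

H_0 ≅ Z.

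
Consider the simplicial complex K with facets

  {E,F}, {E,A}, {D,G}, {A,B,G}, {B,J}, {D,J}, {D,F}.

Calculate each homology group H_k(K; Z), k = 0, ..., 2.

Take the total order A < B < D < E < F < G < J on the vertex set. Then K (dimension 2) consists of the simplices:

  0-simplices (7): A, B, D, E, F, G, J
  1-simplices (9): AB, AE, AG, BG, BJ, DF, DG, DJ, EF
  2-simplices (1): ABG

Hence C_0 ≅ Z^7, C_1 ≅ Z^9, C_2 ≅ Z^1.

Boundary ∂_1: C_1 → C_0 is given by ∂[p,q] = [q] − [p].
As a 7×9 matrix over Z this has rank 6, with invariant factors (1,1,1,1,1,1).

Boundary ∂_2: C_2 → C_1 acts by ∂[p,q,r] = [q,r] − [p,r] + [p,q]. For instance
  ∂ABG = BG − AG + AB.
The resulting 9×1 matrix has rank 1, and its Smith normal form has invariant factors (1).

Computing H_k = (kernel of ∂_k) / (image of ∂_{k+1}):

  H_0: rank C_0 − rank ∂_1 = 7 − 6 = 1, and the invariant factors of ∂_1 are all 1, so H_0 ≅ Z.
  H_1: rank ker ∂_1 − rank ∂_2 = (9 − 6) − 1 = 2, and the invariant factors of ∂_2 are all 1, so H_1 ≅ Z^2.
  H_2: rank ker ∂_2 − rank ∂_3 = (1 − 1) − 0 = 0, and there is no ∂_3, so H_2 ≅ 0.

As a check, the Euler characteristic is 7 − 9 + 1 = -1, which agrees with 1 − 2 + 0 = -1.

H_0 ≅ Z,  H_1 ≅ Z^2,  H_2 = 0.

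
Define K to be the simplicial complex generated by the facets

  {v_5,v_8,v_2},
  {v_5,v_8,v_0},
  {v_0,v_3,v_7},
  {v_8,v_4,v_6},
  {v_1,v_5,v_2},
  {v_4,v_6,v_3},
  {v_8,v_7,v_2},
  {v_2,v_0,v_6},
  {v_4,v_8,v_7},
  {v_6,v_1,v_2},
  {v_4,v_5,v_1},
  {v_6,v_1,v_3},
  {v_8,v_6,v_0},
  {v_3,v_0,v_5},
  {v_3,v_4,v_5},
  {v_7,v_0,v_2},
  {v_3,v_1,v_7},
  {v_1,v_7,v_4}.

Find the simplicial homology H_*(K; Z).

Order the vertices as v_0 < v_1 < v_2 < v_3 < v_4 < v_5 < v_6 < v_7 < v_8. Listing each simplex with vertices in this order, K has dimension 2 with simplices:

  0-simplices (9): [v_0], [v_1], [v_2], [v_3], [v_4], [v_5], [v_6], [v_7], [v_8]
  1-simplices (27): (27 of them)
  2-simplices (18): (18 of them)

so the chain groups are C_0 ≅ Z^9, C_1 ≅ Z^27, C_2 ≅ Z^18.

The boundary map ∂_1: C_1 → C_0 sends each edge [p,q] (with p < q) to q − p.
As a 9×27 matrix over Z this has rank 8, with invariant factors (1,1,1,1,1,1,1,1).

The boundary map ∂_2: C_2 → C_1 maps a triangle to the signed sum of its edges. For instance
  ∂[v_1,v_2,v_6] = [v_2,v_6] − [v_1,v_6] + [v_1,v_2],
  ∂[v_0,v_3,v_7] = [v_3,v_7] − [v_0,v_7] + [v_0,v_3].
The resulting 27×18 matrix has rank 18, and its Smith normal form has invariant factors (1,1,1,1,1,1,1,1,1,1,1,1,1,1,1,1,1,2).

Computing H_k = (kernel of ∂_k) / (image of ∂_{k+1}):

  H_0: rank C_0 − rank ∂_1 = 9 − 8 = 1, and the invariant factors of ∂_1 are all 1, so H_0 ≅ Z.
  H_1: rank ker ∂_1 − rank ∂_2 = (27 − 8) − 18 = 1, and ∂_2 has invariant factor 2 > 1, so H_1 ≅ Z × Z/2.
  H_2: rank ker ∂_2 − rank ∂_3 = (18 − 18) − 0 = 0, and there is no ∂_3, so H_2 ≅ 0.

H_0 ≅ Z,  H_1 ≅ Z × Z/2,  H_2 = 0.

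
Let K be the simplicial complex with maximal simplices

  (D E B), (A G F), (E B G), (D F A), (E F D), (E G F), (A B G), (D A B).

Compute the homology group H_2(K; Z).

Order the vertices as A < B < D < E < F < G. Listing each simplex with vertices in this order, K has dimension 2 with simplices:

  0-simplices (6): A, B, D, E, F, G
  1-simplices (12): AB, AD, AF, AG, BD, BE, BG, DE, DF, EF, EG, FG
  2-simplices (8): ABD, ABG, ADF, AFG, BDE, BEG, DEF, EFG

giving chain groups C_0 ≅ Z^6, C_1 ≅ Z^12, C_2 ≅ Z^8.

The boundary map ∂_1: C_1 → C_0 is given by ∂[p,q] = [q] − [p]. For instance
  ∂AD = D − A.
As a 6×12 matrix over Z this has rank 5, with invariant factors (1,1,1,1,1).

∂_2: C_2 → C_1 maps a triangle to the signed sum of its edges. For instance
  ∂ADF = DF − AF + AD,
  ∂AFG = FG − AG + AF.
The 12×8 boundary matrix has rank 7 and Smith normal form diag(1,1,1,1,1,1,1).

Reading off H_k = ker ∂_k / im ∂_{k+1}:

  H_2: rank ker ∂_2 − rank ∂_3 = (8 − 7) − 0 = 1, and there is no ∂_3, so H_2 ≅ Z.

H_2 ≅ Z.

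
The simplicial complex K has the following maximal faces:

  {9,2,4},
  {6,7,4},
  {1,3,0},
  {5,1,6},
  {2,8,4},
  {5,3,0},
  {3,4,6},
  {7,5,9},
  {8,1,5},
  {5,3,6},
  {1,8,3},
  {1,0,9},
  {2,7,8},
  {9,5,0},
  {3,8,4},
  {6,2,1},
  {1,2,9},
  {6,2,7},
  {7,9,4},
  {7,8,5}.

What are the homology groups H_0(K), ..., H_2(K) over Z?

We work with the vertex ordering 0 < 1 < 2 < 3 < 4 < 5 < 6 < 7 < 8 < 9. The simplices of K, each written with vertices in increasing order, are:

  0-simplices (10): [0], [1], [2], [3], [4], [5], [6], [7], [8], [9]
  1-simplices (30): (30 of them)
  2-simplices (20): (20 of them)

so the chain groups are C_0 ≅ Z^10, C_1 ≅ Z^30, C_2 ≅ Z^20.

∂_1: C_1 → C_0 sends each edge [p,q] (with p < q) to q − p. For instance
  ∂[0,1] = [1] − [0].
This gives a 10×30 integer matrix of rank 9; reducing to Smith normal form yields diagonal entries (1,1,1,1,1,1,1,1,1).

∂_2: C_2 → C_1 maps a triangle to the signed sum of its edges. For instance
  ∂[0,3,5] = [3,5] − [0,5] + [0,3],
  ∂[3,4,8] = [4,8] − [3,8] + [3,4].
The resulting 30×20 matrix has rank 20, and its Smith normal form has invariant factors (1,1,1,1,1,1,1,1,1,1,1,1,1,1,1,1,1,1,1,2).

Reading off H_k = ker ∂_k / im ∂_{k+1}:

  H_0: rank C_0 − rank ∂_1 = 10 − 9 = 1, and the invariant factors of ∂_1 are all 1, so H_0 = Z.
  H_1: rank ker ∂_1 − rank ∂_2 = (30 − 9) − 20 = 1, and ∂_2 has invariant factor 2 > 1, so H_1 = Z ⊕ Z/2.
  H_2: rank ker ∂_2 − rank ∂_3 = (20 − 20) − 0 = 0, and there is no ∂_3, so H_2 = 0.

H_0 = Z,  H_1 = Z ⊕ Z/2,  H_2 = 0.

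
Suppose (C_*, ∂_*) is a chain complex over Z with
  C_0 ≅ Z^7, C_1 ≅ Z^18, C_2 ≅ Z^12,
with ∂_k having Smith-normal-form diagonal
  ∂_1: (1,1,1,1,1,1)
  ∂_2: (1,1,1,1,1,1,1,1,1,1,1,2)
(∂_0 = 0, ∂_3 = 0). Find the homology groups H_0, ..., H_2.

H_0 = Z,  H_1 = Z/2,  H_2 = 0.

H_0: b_0 = 7 − 0 − 6 = 1; torsion from ∂_1 factors > 1: none. So H_0 = Z.
H_1: b_1 = 18 − 6 − 12 = 0; torsion from ∂_2 factors > 1: [2]. So H_1 = Z/2.
H_2: b_2 = 12 − 12 − 0 = 0; torsion from ∂_3 factors > 1: none. So H_2 = 0.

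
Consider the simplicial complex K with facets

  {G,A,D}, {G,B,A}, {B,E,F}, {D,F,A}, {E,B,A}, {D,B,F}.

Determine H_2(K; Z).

Take the total order A < B < D < E < F < G on the vertex set. Then K (dimension 2) consists of the simplices:

  0-simplices (6): A, B, D, E, F, G
  1-simplices (12): AB, AD, AE, AF, AG, BD, BE, BF, BG, DF, DG, EF
  2-simplices (6): ABE, ABG, ADF, ADG, BDF, BEF

giving chain groups C_0 ≅ Z^6, C_1 ≅ Z^12, C_2 ≅ Z^6.

The boundary map ∂_1: C_1 → C_0 sends each edge [p,q] (with p < q) to q − p.
This gives a 6×12 integer matrix of rank 5; reducing to Smith normal form yields diagonal entries (1,1,1,1,1).

∂_2: C_2 → C_1 sends each 2-simplex [p,q,r] to [q,r] − [p,r] + [p,q]. For instance
  ∂BDF = DF − BF + BD,
  ∂ABE = BE − AE + AB.
This gives a 12×6 integer matrix of rank 6; reducing to Smith normal form yields diagonal entries (1,1,1,1,1,1).

Now H_k = ker ∂_k / im ∂_{k+1}, so:

  H_2: rank ker ∂_2 − rank ∂_3 = (6 − 6) − 0 = 0, and there is no ∂_3, so H_2 ≅ 0.

H_2 ≅ 0.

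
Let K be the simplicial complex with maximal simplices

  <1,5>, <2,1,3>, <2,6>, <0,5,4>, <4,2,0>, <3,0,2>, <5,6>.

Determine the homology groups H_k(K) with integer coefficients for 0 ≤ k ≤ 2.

H_0 = Z,  H_1 = Z^2,  H_2 = 0.

Order the vertices as 0 < 1 < 2 < 3 < 4 < 5 < 6. Listing each simplex with vertices in this order, K has dimension 2 with simplices:

  0-simplices (7): [0], [1], [2], [3], [4], [5], [6]
  1-simplices (12): [0,2], [0,3], [0,4], [0,5], [1,2], [1,3], [1,5], [2,3], [2,4], [2,6], [4,5], [5,6]
  2-simplices (4): [0,2,3], [0,2,4], [0,4,5], [1,2,3]

giving chain groups C_0 ≅ Z^7, C_1 ≅ Z^12, C_2 ≅ Z^4.

Boundary ∂_1: C_1 → C_0 maps an edge to its endpoints' difference, ∂[p,q] = q − p. For instance
  ∂[5,6] = [6] − [5].
The resulting 7×12 matrix has rank 6, and its Smith normal form has invariant factors (1,1,1,1,1,1).

Boundary ∂_2: C_2 → C_1 acts by ∂[p,q,r] = [q,r] − [p,r] + [p,q]. For instance
  ∂[0,4,5] = [4,5] − [0,5] + [0,4],
  ∂[0,2,4] = [2,4] − [0,4] + [0,2].
The 12×4 boundary matrix has rank 4 and Smith normal form diag(1,1,1,1).

Computing H_k = (kernel of ∂_k) / (image of ∂_{k+1}):

  H_0: rank C_0 − rank ∂_1 = 7 − 6 = 1, and the invariant factors of ∂_1 are all 1, so H_0 ≅ Z.
  H_1: rank ker ∂_1 − rank ∂_2 = (12 − 6) − 4 = 2, and the invariant factors of ∂_2 are all 1, so H_1 ≅ Z^2.
  H_2: rank ker ∂_2 − rank ∂_3 = (4 − 4) − 0 = 0, and there is no ∂_3, so H_2 ≅ 0.

As a check, the Euler characteristic is 7 − 12 + 4 = -1, which agrees with 1 − 2 + 0 = -1.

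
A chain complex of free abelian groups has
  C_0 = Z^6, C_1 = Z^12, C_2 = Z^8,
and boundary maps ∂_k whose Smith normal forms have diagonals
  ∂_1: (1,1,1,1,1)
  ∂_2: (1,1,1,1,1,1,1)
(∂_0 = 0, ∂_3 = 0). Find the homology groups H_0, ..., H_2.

H_0 ≅ Z,  H_1 = 0,  H_2 ≅ Z.

H_0: b_0 = 6 − 0 − 5 = 1; torsion from ∂_1 factors > 1: none. So H_0 ≅ Z.
H_1: b_1 = 12 − 5 − 7 = 0; torsion from ∂_2 factors > 1: none. So H_1 ≅ 0.
H_2: b_2 = 8 − 7 − 0 = 1; torsion from ∂_3 factors > 1: none. So H_2 ≅ Z.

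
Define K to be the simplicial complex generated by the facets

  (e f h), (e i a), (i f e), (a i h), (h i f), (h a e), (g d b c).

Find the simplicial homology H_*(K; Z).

Fix the vertex order a < b < c < d < e < f < g < h < i and write every simplex with vertices in increasing order. Then dim K = 3 and the simplices of K are:

  0-simplices (9): a, b, c, d, e, f, g, h, i
  1-simplices (15): ae, ah, ai, bc, bd, bg, cd, cg, dg, ef, eh, ei, fh, fi, hi
  2-simplices (10): aeh, aei, ahi, bcd, bcg, bdg, cdg, efh, efi, fhi
  3-simplices (1): bcdg

giving chain groups C_0 ≅ Z^9, C_1 ≅ Z^15, C_2 ≅ Z^10, C_3 ≅ Z^1.

∂_1: C_1 → C_0 maps an edge to its endpoints' difference, ∂[p,q] = q − p.
This gives a 9×15 integer matrix of rank 7; reducing to Smith normal form yields diagonal entries (1,1,1,1,1,1,1).

Boundary ∂_2: C_2 → C_1 acts by ∂[p,q,r] = [q,r] − [p,r] + [p,q]. For instance
  ∂fhi = hi − fi + fh,
  ∂bcg = cg − bg + bc.
This gives a 15×10 integer matrix of rank 8; reducing to Smith normal form yields diagonal entries (1,1,1,1,1,1,1,1).

∂_3: C_3 → C_2 sends each 3-simplex σ to the alternating sum Σ_i (−1)^i (σ with its i-th vertex removed). For instance
  ∂bcdg = cdg − bdg + bcg − bcd.
This gives a 10×1 integer matrix of rank 1; reducing to Smith normal form yields diagonal entries (1).

Now H_k = ker ∂_k / im ∂_{k+1}, so:

  H_0: rank C_0 − rank ∂_1 = 9 − 7 = 2, and the invariant factors of ∂_1 are all 1, so H_0 = Z^2.
  H_1: rank ker ∂_1 − rank ∂_2 = (15 − 7) − 8 = 0, and the invariant factors of ∂_2 are all 1, so H_1 = 0.
  H_2: rank ker ∂_2 − rank ∂_3 = (10 − 8) − 1 = 1, and the invariant factors of ∂_3 are all 1, so H_2 = Z.
  H_3: rank ker ∂_3 − rank ∂_4 = (1 − 1) − 0 = 0, and there is no ∂_4, so H_3 = 0.

H_0 ≅ Z^2,  H_1 = 0,  H_2 ≅ Z,  H_3 = 0.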